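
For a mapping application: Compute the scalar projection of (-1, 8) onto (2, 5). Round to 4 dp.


u.v = 38, |v| = sqrt(29) = 5.3852
Scalar projection = u.v / |v| = 38 / sqrt(29) = 7.0564

7.0564


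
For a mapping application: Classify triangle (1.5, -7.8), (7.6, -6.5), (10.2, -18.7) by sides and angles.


Side lengths squared: AB^2=38.9, BC^2=155.6, CA^2=194.5
Sorted: [38.9, 155.6, 194.5]
By sides: Scalene, By angles: Right

Scalene, Right


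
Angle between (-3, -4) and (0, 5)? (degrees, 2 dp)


u.v = -20, |u| = sqrt(25) = 5, |v| = sqrt(25) = 5
cos(theta) = u.v/(|u||v|) = -20/sqrt(625) = -0.8
theta = acos(-0.8) = 143.13 degrees

143.13 degrees


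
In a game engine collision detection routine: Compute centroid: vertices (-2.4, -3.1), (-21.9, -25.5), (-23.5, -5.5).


Centroid = ((x_A+x_B+x_C)/3, (y_A+y_B+y_C)/3)
= (((-2.4)+(-21.9)+(-23.5))/3, ((-3.1)+(-25.5)+(-5.5))/3)
= (-15.9333, -11.3667)

(-15.9333, -11.3667)


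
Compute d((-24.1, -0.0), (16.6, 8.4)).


dx=40.7, dy=8.4
d^2 = 40.7^2 + 8.4^2 = 1727.05
d = sqrt(1727.05) = 41.5578

41.5578


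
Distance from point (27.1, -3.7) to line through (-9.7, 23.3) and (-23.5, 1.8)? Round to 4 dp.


|cross product| = 1163.8
|line direction| = sqrt(652.69) = 25.5478
Distance = 1163.8/sqrt(652.69) = 45.5538

45.5538


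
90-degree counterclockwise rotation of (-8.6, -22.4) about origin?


90° CCW: (x,y) -> (-y, x)
(-8.6,-22.4) -> (22.4, -8.6)

(22.4, -8.6)


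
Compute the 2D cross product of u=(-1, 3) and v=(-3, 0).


u x v = u_x*v_y - u_y*v_x = (-1)*0 - 3*(-3)
= 0 - (-9) = 9

9


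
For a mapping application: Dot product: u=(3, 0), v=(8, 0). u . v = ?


u . v = u_x*v_x + u_y*v_y = 3*8 + 0*0
= 24 + 0 = 24

24


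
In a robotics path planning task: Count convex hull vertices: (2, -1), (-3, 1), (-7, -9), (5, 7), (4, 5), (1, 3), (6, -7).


Convex hull vertices (CCW): (-7, -9), (6, -7), (5, 7), (-3, 1)
Count = 4

4


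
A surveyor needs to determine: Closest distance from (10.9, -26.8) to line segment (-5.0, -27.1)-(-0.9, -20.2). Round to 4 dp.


Project P onto AB: t = 1 (clamped to [0,1])
Closest point on segment: (-0.9, -20.2)
Distance: 13.5204

13.5204


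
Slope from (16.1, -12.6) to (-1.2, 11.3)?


slope = (y2-y1)/(x2-x1) = (11.3-(-12.6))/((-1.2)-16.1) = 23.9/(-17.3) = -1.3815

-1.3815


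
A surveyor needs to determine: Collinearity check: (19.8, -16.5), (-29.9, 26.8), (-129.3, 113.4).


Cross product: ((-29.9)-19.8)*(113.4-(-16.5)) - (26.8-(-16.5))*((-129.3)-19.8)
= 0

Yes, collinear


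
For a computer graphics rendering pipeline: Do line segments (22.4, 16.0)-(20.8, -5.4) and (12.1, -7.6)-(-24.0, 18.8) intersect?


Cross products: d1=-1123.88, d2=-309.1, d3=-182.66, d4=-997.44
d1*d2 < 0 and d3*d4 < 0? no

No, they don't intersect


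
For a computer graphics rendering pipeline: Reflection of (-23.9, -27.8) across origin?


Reflection over origin: (x,y) -> (-x,-y)
(-23.9, -27.8) -> (23.9, 27.8)

(23.9, 27.8)


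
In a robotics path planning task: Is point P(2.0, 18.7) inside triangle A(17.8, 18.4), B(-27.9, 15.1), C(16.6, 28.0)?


Cross products: AB x AP = -65.85, BC x BP = -225.51, CA x CP = -151.32
All same sign? yes

Yes, inside


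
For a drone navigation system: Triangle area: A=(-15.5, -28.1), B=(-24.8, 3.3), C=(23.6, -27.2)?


Area = |x_A(y_B-y_C) + x_B(y_C-y_A) + x_C(y_A-y_B)|/2
= |(-472.75) + (-22.32) + (-741.04)|/2
= 1236.11/2 = 618.055

618.055


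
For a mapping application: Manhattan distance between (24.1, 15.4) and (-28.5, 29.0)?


|24.1-(-28.5)| + |15.4-29| = 52.6 + 13.6 = 66.2

66.2


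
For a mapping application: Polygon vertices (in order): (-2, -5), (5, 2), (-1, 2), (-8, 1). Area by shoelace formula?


Shoelace sum: ((-2)*2 - 5*(-5)) + (5*2 - (-1)*2) + ((-1)*1 - (-8)*2) + ((-8)*(-5) - (-2)*1)
= 90
Area = |90|/2 = 45

45


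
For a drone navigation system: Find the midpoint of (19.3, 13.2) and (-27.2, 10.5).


M = ((19.3+(-27.2))/2, (13.2+10.5)/2)
= (-3.95, 11.85)

(-3.95, 11.85)


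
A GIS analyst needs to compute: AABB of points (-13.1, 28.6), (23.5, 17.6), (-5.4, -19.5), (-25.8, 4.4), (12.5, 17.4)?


x range: [-25.8, 23.5]
y range: [-19.5, 28.6]
Bounding box: (-25.8,-19.5) to (23.5,28.6)

(-25.8,-19.5) to (23.5,28.6)


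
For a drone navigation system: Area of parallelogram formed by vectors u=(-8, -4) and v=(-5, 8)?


|u x v| = |(-8)*8 - (-4)*(-5)|
= |(-64) - 20| = 84

84


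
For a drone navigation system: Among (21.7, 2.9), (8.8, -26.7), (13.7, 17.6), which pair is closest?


d(P0,P1) = 32.2889, d(P0,P2) = 16.7359, d(P1,P2) = 44.5702
Closest: P0 and P2

Closest pair: (21.7, 2.9) and (13.7, 17.6), distance = 16.7359


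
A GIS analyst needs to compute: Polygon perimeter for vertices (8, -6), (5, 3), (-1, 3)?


Sides: (8, -6)->(5, 3): sqrt(90) = 9.486833, (5, 3)->(-1, 3): sqrt(36) = 6, (-1, 3)->(8, -6): sqrt(162) = 12.727922
Sum = 28.214755
Perimeter = 28.2148

28.2148


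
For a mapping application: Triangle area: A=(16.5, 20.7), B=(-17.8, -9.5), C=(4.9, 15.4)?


Area = |x_A(y_B-y_C) + x_B(y_C-y_A) + x_C(y_A-y_B)|/2
= |(-410.85) + 94.34 + 147.98|/2
= 168.53/2 = 84.265

84.265


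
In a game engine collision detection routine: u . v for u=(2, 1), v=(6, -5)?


u . v = u_x*v_x + u_y*v_y = 2*6 + 1*(-5)
= 12 + (-5) = 7

7


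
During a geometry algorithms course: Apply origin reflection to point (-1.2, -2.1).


Reflection over origin: (x,y) -> (-x,-y)
(-1.2, -2.1) -> (1.2, 2.1)

(1.2, 2.1)


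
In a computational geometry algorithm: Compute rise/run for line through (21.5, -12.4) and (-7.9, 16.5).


slope = (y2-y1)/(x2-x1) = (16.5-(-12.4))/((-7.9)-21.5) = 28.9/(-29.4) = -0.983

-0.983


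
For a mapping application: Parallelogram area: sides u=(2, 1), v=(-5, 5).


|u x v| = |2*5 - 1*(-5)|
= |10 - (-5)| = 15

15


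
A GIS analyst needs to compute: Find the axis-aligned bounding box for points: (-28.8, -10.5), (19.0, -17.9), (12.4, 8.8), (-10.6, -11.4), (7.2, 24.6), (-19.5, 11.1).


x range: [-28.8, 19]
y range: [-17.9, 24.6]
Bounding box: (-28.8,-17.9) to (19,24.6)

(-28.8,-17.9) to (19,24.6)


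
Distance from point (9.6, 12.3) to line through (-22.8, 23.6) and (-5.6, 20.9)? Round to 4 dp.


|cross product| = 106.88
|line direction| = sqrt(303.13) = 17.4106
Distance = 106.88/sqrt(303.13) = 6.1388

6.1388


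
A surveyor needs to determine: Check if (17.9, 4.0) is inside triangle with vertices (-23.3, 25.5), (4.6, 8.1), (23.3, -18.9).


Cross products: AB x AP = 117.03, BC x BP = 282.43, CA x CP = -827.38
All same sign? no

No, outside


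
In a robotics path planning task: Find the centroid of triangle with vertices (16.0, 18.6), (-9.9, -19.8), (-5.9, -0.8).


Centroid = ((x_A+x_B+x_C)/3, (y_A+y_B+y_C)/3)
= ((16+(-9.9)+(-5.9))/3, (18.6+(-19.8)+(-0.8))/3)
= (0.0667, -0.6667)

(0.0667, -0.6667)


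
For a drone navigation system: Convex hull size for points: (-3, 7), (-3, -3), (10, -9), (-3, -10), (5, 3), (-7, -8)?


Convex hull vertices (CCW): (-7, -8), (-3, -10), (10, -9), (5, 3), (-3, 7)
Count = 5

5


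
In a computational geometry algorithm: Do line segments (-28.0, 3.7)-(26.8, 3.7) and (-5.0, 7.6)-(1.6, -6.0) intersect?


Cross products: d1=-338.54, d2=406.74, d3=213.72, d4=-531.56
d1*d2 < 0 and d3*d4 < 0? yes

Yes, they intersect


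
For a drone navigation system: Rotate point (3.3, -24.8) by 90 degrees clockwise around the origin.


90° CW: (x,y) -> (y, -x)
(3.3,-24.8) -> (-24.8, -3.3)

(-24.8, -3.3)


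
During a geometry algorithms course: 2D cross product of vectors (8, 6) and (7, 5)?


u x v = u_x*v_y - u_y*v_x = 8*5 - 6*7
= 40 - 42 = -2

-2


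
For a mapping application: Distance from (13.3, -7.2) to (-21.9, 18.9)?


dx=-35.2, dy=26.1
d^2 = (-35.2)^2 + 26.1^2 = 1920.25
d = sqrt(1920.25) = 43.8207

43.8207


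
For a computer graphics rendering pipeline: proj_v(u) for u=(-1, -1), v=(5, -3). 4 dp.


u.v = -2, |v| = sqrt(34) = 5.831
Scalar projection = u.v / |v| = -2 / sqrt(34) = -0.343

-0.343


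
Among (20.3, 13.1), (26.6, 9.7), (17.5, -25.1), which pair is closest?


d(P0,P1) = 7.1589, d(P0,P2) = 38.3025, d(P1,P2) = 35.9701
Closest: P0 and P1

Closest pair: (20.3, 13.1) and (26.6, 9.7), distance = 7.1589


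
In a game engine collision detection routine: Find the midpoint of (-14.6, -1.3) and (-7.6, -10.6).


M = (((-14.6)+(-7.6))/2, ((-1.3)+(-10.6))/2)
= (-11.1, -5.95)

(-11.1, -5.95)


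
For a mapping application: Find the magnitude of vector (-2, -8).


|u| = sqrt((-2)^2 + (-8)^2) = sqrt(68) = 8.2462

8.2462


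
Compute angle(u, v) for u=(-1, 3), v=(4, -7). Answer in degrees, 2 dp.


u.v = -25, |u| = sqrt(10) = 3.1623, |v| = sqrt(65) = 8.0623
cos(theta) = u.v/(|u||v|) = -25/sqrt(650) = -0.980581
theta = acos(-0.980581) = 168.69 degrees

168.69 degrees


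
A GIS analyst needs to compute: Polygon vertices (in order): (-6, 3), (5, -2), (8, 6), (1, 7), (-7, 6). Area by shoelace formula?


Shoelace sum: ((-6)*(-2) - 5*3) + (5*6 - 8*(-2)) + (8*7 - 1*6) + (1*6 - (-7)*7) + ((-7)*3 - (-6)*6)
= 163
Area = |163|/2 = 81.5

81.5


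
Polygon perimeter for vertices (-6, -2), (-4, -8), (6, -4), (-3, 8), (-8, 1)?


Sides: (-6, -2)->(-4, -8): sqrt(40) = 6.324555, (-4, -8)->(6, -4): sqrt(116) = 10.77033, (6, -4)->(-3, 8): sqrt(225) = 15, (-3, 8)->(-8, 1): sqrt(74) = 8.602325, (-8, 1)->(-6, -2): sqrt(13) = 3.605551
Sum = 44.302761
Perimeter = 44.3028

44.3028


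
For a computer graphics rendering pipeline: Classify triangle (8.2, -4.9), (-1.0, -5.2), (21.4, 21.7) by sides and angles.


Side lengths squared: AB^2=84.73, BC^2=1225.37, CA^2=881.8
Sorted: [84.73, 881.8, 1225.37]
By sides: Scalene, By angles: Obtuse

Scalene, Obtuse


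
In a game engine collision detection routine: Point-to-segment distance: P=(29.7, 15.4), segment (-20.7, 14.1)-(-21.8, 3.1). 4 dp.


Project P onto AB: t = 0 (clamped to [0,1])
Closest point on segment: (-20.7, 14.1)
Distance: 50.4168

50.4168


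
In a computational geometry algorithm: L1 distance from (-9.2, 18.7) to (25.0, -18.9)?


|(-9.2)-25| + |18.7-(-18.9)| = 34.2 + 37.6 = 71.8

71.8


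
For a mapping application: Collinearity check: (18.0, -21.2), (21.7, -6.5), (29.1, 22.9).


Cross product: (21.7-18)*(22.9-(-21.2)) - ((-6.5)-(-21.2))*(29.1-18)
= 0

Yes, collinear


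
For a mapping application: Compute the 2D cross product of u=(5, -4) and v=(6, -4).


u x v = u_x*v_y - u_y*v_x = 5*(-4) - (-4)*6
= (-20) - (-24) = 4

4


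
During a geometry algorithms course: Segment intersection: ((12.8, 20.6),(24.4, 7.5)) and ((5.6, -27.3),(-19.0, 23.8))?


Cross products: d1=-1546.26, d2=-1816.76, d3=-649.96, d4=-379.46
d1*d2 < 0 and d3*d4 < 0? no

No, they don't intersect


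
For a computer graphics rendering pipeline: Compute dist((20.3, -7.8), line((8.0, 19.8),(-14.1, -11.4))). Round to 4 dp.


|cross product| = 993.72
|line direction| = sqrt(1461.85) = 38.2341
Distance = 993.72/sqrt(1461.85) = 25.9904

25.9904


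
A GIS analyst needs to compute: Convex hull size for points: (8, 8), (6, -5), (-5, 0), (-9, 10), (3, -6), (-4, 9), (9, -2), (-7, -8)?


Convex hull vertices (CCW): (-9, 10), (-7, -8), (3, -6), (6, -5), (9, -2), (8, 8)
Count = 6

6


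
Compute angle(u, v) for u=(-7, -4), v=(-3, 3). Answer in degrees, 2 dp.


u.v = 9, |u| = sqrt(65) = 8.0623, |v| = sqrt(18) = 4.2426
cos(theta) = u.v/(|u||v|) = 9/sqrt(1170) = 0.263117
theta = acos(0.263117) = 74.74 degrees

74.74 degrees


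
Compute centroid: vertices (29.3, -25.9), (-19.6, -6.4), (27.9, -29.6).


Centroid = ((x_A+x_B+x_C)/3, (y_A+y_B+y_C)/3)
= ((29.3+(-19.6)+27.9)/3, ((-25.9)+(-6.4)+(-29.6))/3)
= (12.5333, -20.6333)

(12.5333, -20.6333)


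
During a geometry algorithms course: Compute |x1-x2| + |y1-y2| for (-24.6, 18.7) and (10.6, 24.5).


|(-24.6)-10.6| + |18.7-24.5| = 35.2 + 5.8 = 41

41


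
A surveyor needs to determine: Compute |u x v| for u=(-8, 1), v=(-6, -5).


|u x v| = |(-8)*(-5) - 1*(-6)|
= |40 - (-6)| = 46

46


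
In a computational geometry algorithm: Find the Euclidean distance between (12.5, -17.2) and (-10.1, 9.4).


dx=-22.6, dy=26.6
d^2 = (-22.6)^2 + 26.6^2 = 1218.32
d = sqrt(1218.32) = 34.9044

34.9044


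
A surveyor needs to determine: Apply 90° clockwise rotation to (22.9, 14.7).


90° CW: (x,y) -> (y, -x)
(22.9,14.7) -> (14.7, -22.9)

(14.7, -22.9)


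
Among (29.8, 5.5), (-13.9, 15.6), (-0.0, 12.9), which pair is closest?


d(P0,P1) = 44.852, d(P0,P2) = 30.705, d(P1,P2) = 14.1598
Closest: P1 and P2

Closest pair: (-13.9, 15.6) and (-0.0, 12.9), distance = 14.1598


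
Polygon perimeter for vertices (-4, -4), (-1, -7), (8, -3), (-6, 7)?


Sides: (-4, -4)->(-1, -7): sqrt(18) = 4.242641, (-1, -7)->(8, -3): sqrt(97) = 9.848858, (8, -3)->(-6, 7): sqrt(296) = 17.204651, (-6, 7)->(-4, -4): sqrt(125) = 11.18034
Sum = 42.47649
Perimeter = 42.4765

42.4765


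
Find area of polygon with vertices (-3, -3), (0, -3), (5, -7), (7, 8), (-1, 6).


Shoelace sum: ((-3)*(-3) - 0*(-3)) + (0*(-7) - 5*(-3)) + (5*8 - 7*(-7)) + (7*6 - (-1)*8) + ((-1)*(-3) - (-3)*6)
= 184
Area = |184|/2 = 92

92


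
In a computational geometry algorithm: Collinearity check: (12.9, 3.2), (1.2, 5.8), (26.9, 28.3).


Cross product: (1.2-12.9)*(28.3-3.2) - (5.8-3.2)*(26.9-12.9)
= -330.07

No, not collinear


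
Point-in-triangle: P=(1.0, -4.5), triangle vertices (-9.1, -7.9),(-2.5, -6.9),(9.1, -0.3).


Cross products: AB x AP = 12.34, BC x BP = 4.74, CA x CP = 14.88
All same sign? yes

Yes, inside


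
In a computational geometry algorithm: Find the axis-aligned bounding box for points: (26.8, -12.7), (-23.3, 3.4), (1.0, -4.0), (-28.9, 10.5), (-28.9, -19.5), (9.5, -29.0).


x range: [-28.9, 26.8]
y range: [-29, 10.5]
Bounding box: (-28.9,-29) to (26.8,10.5)

(-28.9,-29) to (26.8,10.5)


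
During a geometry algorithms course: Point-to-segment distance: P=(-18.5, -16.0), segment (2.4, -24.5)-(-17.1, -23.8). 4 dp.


Project P onto AB: t = 1 (clamped to [0,1])
Closest point on segment: (-17.1, -23.8)
Distance: 7.9246

7.9246


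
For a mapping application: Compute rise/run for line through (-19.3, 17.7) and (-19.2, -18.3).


slope = (y2-y1)/(x2-x1) = ((-18.3)-17.7)/((-19.2)-(-19.3)) = (-36)/0.1 = -360

-360


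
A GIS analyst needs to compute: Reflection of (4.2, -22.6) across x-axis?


Reflection over x-axis: (x,y) -> (x,-y)
(4.2, -22.6) -> (4.2, 22.6)

(4.2, 22.6)


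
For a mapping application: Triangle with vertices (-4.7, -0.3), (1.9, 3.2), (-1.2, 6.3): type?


Side lengths squared: AB^2=55.81, BC^2=19.22, CA^2=55.81
Sorted: [19.22, 55.81, 55.81]
By sides: Isosceles, By angles: Acute

Isosceles, Acute


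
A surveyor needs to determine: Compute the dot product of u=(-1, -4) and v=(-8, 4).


u . v = u_x*v_x + u_y*v_y = (-1)*(-8) + (-4)*4
= 8 + (-16) = -8

-8


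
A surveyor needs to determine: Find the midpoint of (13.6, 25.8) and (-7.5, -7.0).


M = ((13.6+(-7.5))/2, (25.8+(-7))/2)
= (3.05, 9.4)

(3.05, 9.4)


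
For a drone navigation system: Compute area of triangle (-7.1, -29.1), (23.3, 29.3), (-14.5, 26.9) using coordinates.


Area = |x_A(y_B-y_C) + x_B(y_C-y_A) + x_C(y_A-y_B)|/2
= |(-17.04) + 1304.8 + 846.8|/2
= 2134.56/2 = 1067.28

1067.28


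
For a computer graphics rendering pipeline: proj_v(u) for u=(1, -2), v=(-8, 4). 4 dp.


u.v = -16, |v| = sqrt(80) = 8.9443
Scalar projection = u.v / |v| = -16 / sqrt(80) = -1.7889

-1.7889


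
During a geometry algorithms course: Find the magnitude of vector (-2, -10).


|u| = sqrt((-2)^2 + (-10)^2) = sqrt(104) = 10.198

10.198


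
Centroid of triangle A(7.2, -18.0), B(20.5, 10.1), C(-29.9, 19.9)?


Centroid = ((x_A+x_B+x_C)/3, (y_A+y_B+y_C)/3)
= ((7.2+20.5+(-29.9))/3, ((-18)+10.1+19.9)/3)
= (-0.7333, 4)

(-0.7333, 4)


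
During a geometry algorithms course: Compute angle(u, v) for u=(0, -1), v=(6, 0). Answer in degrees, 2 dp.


u.v = 0, |u| = sqrt(1) = 1, |v| = sqrt(36) = 6
cos(theta) = u.v/(|u||v|) = 0/sqrt(36) = 0
theta = acos(0) = 90 degrees

90 degrees


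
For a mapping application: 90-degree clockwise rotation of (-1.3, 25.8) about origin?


90° CW: (x,y) -> (y, -x)
(-1.3,25.8) -> (25.8, 1.3)

(25.8, 1.3)


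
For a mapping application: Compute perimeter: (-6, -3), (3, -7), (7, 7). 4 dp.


Sides: (-6, -3)->(3, -7): sqrt(97) = 9.848858, (3, -7)->(7, 7): sqrt(212) = 14.56022, (7, 7)->(-6, -3): sqrt(269) = 16.401219
Sum = 40.810297
Perimeter = 40.8103

40.8103


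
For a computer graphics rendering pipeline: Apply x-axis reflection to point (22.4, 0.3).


Reflection over x-axis: (x,y) -> (x,-y)
(22.4, 0.3) -> (22.4, -0.3)

(22.4, -0.3)


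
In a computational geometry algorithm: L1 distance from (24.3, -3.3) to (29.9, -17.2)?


|24.3-29.9| + |(-3.3)-(-17.2)| = 5.6 + 13.9 = 19.5

19.5


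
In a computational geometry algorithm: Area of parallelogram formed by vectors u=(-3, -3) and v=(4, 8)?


|u x v| = |(-3)*8 - (-3)*4|
= |(-24) - (-12)| = 12

12


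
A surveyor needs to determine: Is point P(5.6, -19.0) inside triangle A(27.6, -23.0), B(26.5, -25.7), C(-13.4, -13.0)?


Cross products: AB x AP = -63.8, BC x BP = -1.9, CA x CP = -56
All same sign? yes

Yes, inside


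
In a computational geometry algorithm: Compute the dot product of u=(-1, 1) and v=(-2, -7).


u . v = u_x*v_x + u_y*v_y = (-1)*(-2) + 1*(-7)
= 2 + (-7) = -5

-5


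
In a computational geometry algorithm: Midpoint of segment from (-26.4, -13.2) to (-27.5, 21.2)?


M = (((-26.4)+(-27.5))/2, ((-13.2)+21.2)/2)
= (-26.95, 4)

(-26.95, 4)


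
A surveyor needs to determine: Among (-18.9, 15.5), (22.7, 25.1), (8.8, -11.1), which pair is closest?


d(P0,P1) = 42.6933, d(P0,P2) = 38.4038, d(P1,P2) = 38.7769
Closest: P0 and P2

Closest pair: (-18.9, 15.5) and (8.8, -11.1), distance = 38.4038


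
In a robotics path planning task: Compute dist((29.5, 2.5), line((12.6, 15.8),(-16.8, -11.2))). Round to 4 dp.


|cross product| = 847.32
|line direction| = sqrt(1593.36) = 39.9169
Distance = 847.32/sqrt(1593.36) = 21.2271

21.2271


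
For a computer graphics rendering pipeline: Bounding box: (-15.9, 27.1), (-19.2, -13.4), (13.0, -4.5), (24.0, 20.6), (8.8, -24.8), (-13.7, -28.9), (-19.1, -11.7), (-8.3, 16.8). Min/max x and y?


x range: [-19.2, 24]
y range: [-28.9, 27.1]
Bounding box: (-19.2,-28.9) to (24,27.1)

(-19.2,-28.9) to (24,27.1)


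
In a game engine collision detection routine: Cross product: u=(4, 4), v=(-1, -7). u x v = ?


u x v = u_x*v_y - u_y*v_x = 4*(-7) - 4*(-1)
= (-28) - (-4) = -24

-24


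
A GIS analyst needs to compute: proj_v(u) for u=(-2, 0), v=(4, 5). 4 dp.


u.v = -8, |v| = sqrt(41) = 6.4031
Scalar projection = u.v / |v| = -8 / sqrt(41) = -1.2494

-1.2494


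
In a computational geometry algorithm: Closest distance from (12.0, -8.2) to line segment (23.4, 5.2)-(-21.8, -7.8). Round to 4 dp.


Project P onto AB: t = 0.3117 (clamped to [0,1])
Closest point on segment: (9.3114, 1.148)
Distance: 9.7269

9.7269


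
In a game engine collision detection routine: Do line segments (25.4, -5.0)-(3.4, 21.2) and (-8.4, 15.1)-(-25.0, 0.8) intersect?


Cross products: d1=817, d2=67.48, d3=443.36, d4=1192.88
d1*d2 < 0 and d3*d4 < 0? no

No, they don't intersect


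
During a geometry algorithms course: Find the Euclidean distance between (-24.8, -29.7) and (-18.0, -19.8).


dx=6.8, dy=9.9
d^2 = 6.8^2 + 9.9^2 = 144.25
d = sqrt(144.25) = 12.0104

12.0104


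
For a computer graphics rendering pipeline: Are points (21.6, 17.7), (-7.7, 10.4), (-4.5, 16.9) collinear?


Cross product: ((-7.7)-21.6)*(16.9-17.7) - (10.4-17.7)*((-4.5)-21.6)
= -167.09

No, not collinear


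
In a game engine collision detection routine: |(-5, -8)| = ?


|u| = sqrt((-5)^2 + (-8)^2) = sqrt(89) = 9.434

9.434


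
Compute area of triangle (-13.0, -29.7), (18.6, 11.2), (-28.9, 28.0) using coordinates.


Area = |x_A(y_B-y_C) + x_B(y_C-y_A) + x_C(y_A-y_B)|/2
= |218.4 + 1073.22 + 1182.01|/2
= 2473.63/2 = 1236.815

1236.815


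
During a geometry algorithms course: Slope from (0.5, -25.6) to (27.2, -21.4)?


slope = (y2-y1)/(x2-x1) = ((-21.4)-(-25.6))/(27.2-0.5) = 4.2/26.7 = 0.1573

0.1573


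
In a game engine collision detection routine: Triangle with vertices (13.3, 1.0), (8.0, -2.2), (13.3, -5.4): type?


Side lengths squared: AB^2=38.33, BC^2=38.33, CA^2=40.96
Sorted: [38.33, 38.33, 40.96]
By sides: Isosceles, By angles: Acute

Isosceles, Acute


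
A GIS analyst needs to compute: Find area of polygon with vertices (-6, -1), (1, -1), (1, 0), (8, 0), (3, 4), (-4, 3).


Shoelace sum: ((-6)*(-1) - 1*(-1)) + (1*0 - 1*(-1)) + (1*0 - 8*0) + (8*4 - 3*0) + (3*3 - (-4)*4) + ((-4)*(-1) - (-6)*3)
= 87
Area = |87|/2 = 43.5

43.5


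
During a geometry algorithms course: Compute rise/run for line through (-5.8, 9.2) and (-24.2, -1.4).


slope = (y2-y1)/(x2-x1) = ((-1.4)-9.2)/((-24.2)-(-5.8)) = (-10.6)/(-18.4) = 0.5761

0.5761


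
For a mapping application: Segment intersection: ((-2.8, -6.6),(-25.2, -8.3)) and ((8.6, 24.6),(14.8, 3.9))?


Cross products: d1=-429.42, d2=-903.64, d3=-679.5, d4=-205.28
d1*d2 < 0 and d3*d4 < 0? no

No, they don't intersect


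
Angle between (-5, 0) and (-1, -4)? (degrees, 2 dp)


u.v = 5, |u| = sqrt(25) = 5, |v| = sqrt(17) = 4.1231
cos(theta) = u.v/(|u||v|) = 5/sqrt(425) = 0.242536
theta = acos(0.242536) = 75.96 degrees

75.96 degrees


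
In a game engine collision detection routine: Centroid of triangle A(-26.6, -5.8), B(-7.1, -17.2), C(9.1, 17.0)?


Centroid = ((x_A+x_B+x_C)/3, (y_A+y_B+y_C)/3)
= (((-26.6)+(-7.1)+9.1)/3, ((-5.8)+(-17.2)+17)/3)
= (-8.2, -2)

(-8.2, -2)


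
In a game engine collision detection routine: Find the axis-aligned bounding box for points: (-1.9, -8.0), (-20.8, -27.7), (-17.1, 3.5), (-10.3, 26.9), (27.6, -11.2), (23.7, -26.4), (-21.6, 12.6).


x range: [-21.6, 27.6]
y range: [-27.7, 26.9]
Bounding box: (-21.6,-27.7) to (27.6,26.9)

(-21.6,-27.7) to (27.6,26.9)


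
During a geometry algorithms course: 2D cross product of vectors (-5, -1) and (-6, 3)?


u x v = u_x*v_y - u_y*v_x = (-5)*3 - (-1)*(-6)
= (-15) - 6 = -21

-21


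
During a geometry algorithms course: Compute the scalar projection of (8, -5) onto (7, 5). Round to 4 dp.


u.v = 31, |v| = sqrt(74) = 8.6023
Scalar projection = u.v / |v| = 31 / sqrt(74) = 3.6037

3.6037


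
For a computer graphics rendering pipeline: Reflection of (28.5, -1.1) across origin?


Reflection over origin: (x,y) -> (-x,-y)
(28.5, -1.1) -> (-28.5, 1.1)

(-28.5, 1.1)


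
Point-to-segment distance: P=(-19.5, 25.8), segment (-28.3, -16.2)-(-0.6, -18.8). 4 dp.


Project P onto AB: t = 0.1738 (clamped to [0,1])
Closest point on segment: (-23.4847, -16.652)
Distance: 42.6386

42.6386


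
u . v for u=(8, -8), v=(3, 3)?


u . v = u_x*v_x + u_y*v_y = 8*3 + (-8)*3
= 24 + (-24) = 0

0


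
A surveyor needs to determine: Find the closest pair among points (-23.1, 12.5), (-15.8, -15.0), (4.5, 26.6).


d(P0,P1) = 28.4524, d(P0,P2) = 30.9931, d(P1,P2) = 46.2888
Closest: P0 and P1

Closest pair: (-23.1, 12.5) and (-15.8, -15.0), distance = 28.4524


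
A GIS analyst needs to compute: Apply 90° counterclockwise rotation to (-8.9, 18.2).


90° CCW: (x,y) -> (-y, x)
(-8.9,18.2) -> (-18.2, -8.9)

(-18.2, -8.9)


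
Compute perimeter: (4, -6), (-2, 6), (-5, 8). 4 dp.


Sides: (4, -6)->(-2, 6): sqrt(180) = 13.416408, (-2, 6)->(-5, 8): sqrt(13) = 3.605551, (-5, 8)->(4, -6): sqrt(277) = 16.643317
Sum = 33.665276
Perimeter = 33.6653

33.6653


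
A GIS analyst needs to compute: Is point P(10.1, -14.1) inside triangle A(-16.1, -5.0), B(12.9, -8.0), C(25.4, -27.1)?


Cross products: AB x AP = -185.3, BC x BP = -129.73, CA x CP = -201.37
All same sign? yes

Yes, inside


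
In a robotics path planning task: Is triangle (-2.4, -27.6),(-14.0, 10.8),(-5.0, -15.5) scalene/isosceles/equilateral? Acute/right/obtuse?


Side lengths squared: AB^2=1609.12, BC^2=772.69, CA^2=153.17
Sorted: [153.17, 772.69, 1609.12]
By sides: Scalene, By angles: Obtuse

Scalene, Obtuse


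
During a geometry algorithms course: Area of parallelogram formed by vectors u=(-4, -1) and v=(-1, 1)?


|u x v| = |(-4)*1 - (-1)*(-1)|
= |(-4) - 1| = 5

5


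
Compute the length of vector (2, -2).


|u| = sqrt(2^2 + (-2)^2) = sqrt(8) = 2.8284

2.8284


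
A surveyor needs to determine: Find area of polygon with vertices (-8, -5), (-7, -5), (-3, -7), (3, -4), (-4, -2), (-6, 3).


Shoelace sum: ((-8)*(-5) - (-7)*(-5)) + ((-7)*(-7) - (-3)*(-5)) + ((-3)*(-4) - 3*(-7)) + (3*(-2) - (-4)*(-4)) + ((-4)*3 - (-6)*(-2)) + ((-6)*(-5) - (-8)*3)
= 80
Area = |80|/2 = 40

40


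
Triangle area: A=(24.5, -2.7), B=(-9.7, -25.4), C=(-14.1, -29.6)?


Area = |x_A(y_B-y_C) + x_B(y_C-y_A) + x_C(y_A-y_B)|/2
= |102.9 + 260.93 + (-320.07)|/2
= 43.76/2 = 21.88

21.88


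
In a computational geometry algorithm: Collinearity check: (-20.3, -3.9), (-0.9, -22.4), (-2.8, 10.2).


Cross product: ((-0.9)-(-20.3))*(10.2-(-3.9)) - ((-22.4)-(-3.9))*((-2.8)-(-20.3))
= 597.29

No, not collinear


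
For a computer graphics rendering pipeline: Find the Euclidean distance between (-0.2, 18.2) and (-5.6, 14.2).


dx=-5.4, dy=-4
d^2 = (-5.4)^2 + (-4)^2 = 45.16
d = sqrt(45.16) = 6.7201

6.7201


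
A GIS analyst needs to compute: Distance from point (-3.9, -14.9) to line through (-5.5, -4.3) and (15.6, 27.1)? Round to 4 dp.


|cross product| = 273.9
|line direction| = sqrt(1431.17) = 37.8308
Distance = 273.9/sqrt(1431.17) = 7.2401

7.2401


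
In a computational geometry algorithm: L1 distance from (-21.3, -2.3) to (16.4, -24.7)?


|(-21.3)-16.4| + |(-2.3)-(-24.7)| = 37.7 + 22.4 = 60.1

60.1


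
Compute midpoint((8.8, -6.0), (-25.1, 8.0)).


M = ((8.8+(-25.1))/2, ((-6)+8)/2)
= (-8.15, 1)

(-8.15, 1)


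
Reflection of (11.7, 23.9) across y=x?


Reflection over y=x: (x,y) -> (y,x)
(11.7, 23.9) -> (23.9, 11.7)

(23.9, 11.7)


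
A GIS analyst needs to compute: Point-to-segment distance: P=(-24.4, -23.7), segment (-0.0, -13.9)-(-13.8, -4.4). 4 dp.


Project P onto AB: t = 0.8679 (clamped to [0,1])
Closest point on segment: (-11.9775, -5.6546)
Distance: 21.9079

21.9079


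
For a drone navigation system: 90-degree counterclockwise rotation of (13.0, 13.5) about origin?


90° CCW: (x,y) -> (-y, x)
(13,13.5) -> (-13.5, 13)

(-13.5, 13)


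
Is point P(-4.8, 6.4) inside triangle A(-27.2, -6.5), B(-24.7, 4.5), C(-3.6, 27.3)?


Cross products: AB x AP = -214.15, BC x BP = -413.63, CA x CP = 452.68
All same sign? no

No, outside


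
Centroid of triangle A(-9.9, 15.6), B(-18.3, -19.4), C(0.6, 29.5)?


Centroid = ((x_A+x_B+x_C)/3, (y_A+y_B+y_C)/3)
= (((-9.9)+(-18.3)+0.6)/3, (15.6+(-19.4)+29.5)/3)
= (-9.2, 8.5667)

(-9.2, 8.5667)


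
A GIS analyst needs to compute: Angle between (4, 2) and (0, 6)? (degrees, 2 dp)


u.v = 12, |u| = sqrt(20) = 4.4721, |v| = sqrt(36) = 6
cos(theta) = u.v/(|u||v|) = 12/sqrt(720) = 0.447214
theta = acos(0.447214) = 63.43 degrees

63.43 degrees


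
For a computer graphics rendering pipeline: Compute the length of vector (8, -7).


|u| = sqrt(8^2 + (-7)^2) = sqrt(113) = 10.6301

10.6301


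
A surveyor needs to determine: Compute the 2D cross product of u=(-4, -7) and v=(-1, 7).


u x v = u_x*v_y - u_y*v_x = (-4)*7 - (-7)*(-1)
= (-28) - 7 = -35

-35


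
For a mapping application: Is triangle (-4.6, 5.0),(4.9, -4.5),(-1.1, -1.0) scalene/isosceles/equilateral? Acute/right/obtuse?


Side lengths squared: AB^2=180.5, BC^2=48.25, CA^2=48.25
Sorted: [48.25, 48.25, 180.5]
By sides: Isosceles, By angles: Obtuse

Isosceles, Obtuse


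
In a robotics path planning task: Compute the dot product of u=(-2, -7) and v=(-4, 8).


u . v = u_x*v_x + u_y*v_y = (-2)*(-4) + (-7)*8
= 8 + (-56) = -48

-48


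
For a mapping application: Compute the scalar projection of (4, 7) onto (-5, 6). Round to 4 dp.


u.v = 22, |v| = sqrt(61) = 7.8102
Scalar projection = u.v / |v| = 22 / sqrt(61) = 2.8168

2.8168


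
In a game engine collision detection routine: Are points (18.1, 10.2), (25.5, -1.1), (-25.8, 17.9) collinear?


Cross product: (25.5-18.1)*(17.9-10.2) - ((-1.1)-10.2)*((-25.8)-18.1)
= -439.09

No, not collinear


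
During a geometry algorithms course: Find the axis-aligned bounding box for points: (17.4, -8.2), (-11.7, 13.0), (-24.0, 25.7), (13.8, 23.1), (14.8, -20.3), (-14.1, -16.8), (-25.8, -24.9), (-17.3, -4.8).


x range: [-25.8, 17.4]
y range: [-24.9, 25.7]
Bounding box: (-25.8,-24.9) to (17.4,25.7)

(-25.8,-24.9) to (17.4,25.7)


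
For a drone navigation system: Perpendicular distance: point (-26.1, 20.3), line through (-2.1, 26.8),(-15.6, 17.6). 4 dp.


|cross product| = 133.05
|line direction| = sqrt(266.89) = 16.3368
Distance = 133.05/sqrt(266.89) = 8.1442

8.1442


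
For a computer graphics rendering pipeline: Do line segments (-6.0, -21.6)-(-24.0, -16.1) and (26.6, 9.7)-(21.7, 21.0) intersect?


Cross products: d1=521.75, d2=698.2, d3=-742.7, d4=-919.15
d1*d2 < 0 and d3*d4 < 0? no

No, they don't intersect


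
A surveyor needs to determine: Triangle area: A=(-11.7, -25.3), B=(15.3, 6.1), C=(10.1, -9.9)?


Area = |x_A(y_B-y_C) + x_B(y_C-y_A) + x_C(y_A-y_B)|/2
= |(-187.2) + 235.62 + (-317.14)|/2
= 268.72/2 = 134.36

134.36


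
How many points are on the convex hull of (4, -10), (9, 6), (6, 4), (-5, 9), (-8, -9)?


Convex hull vertices (CCW): (-8, -9), (4, -10), (9, 6), (-5, 9)
Count = 4

4


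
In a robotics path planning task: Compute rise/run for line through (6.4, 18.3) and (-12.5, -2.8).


slope = (y2-y1)/(x2-x1) = ((-2.8)-18.3)/((-12.5)-6.4) = (-21.1)/(-18.9) = 1.1164

1.1164


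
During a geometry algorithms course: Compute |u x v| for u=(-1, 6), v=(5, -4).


|u x v| = |(-1)*(-4) - 6*5|
= |4 - 30| = 26

26


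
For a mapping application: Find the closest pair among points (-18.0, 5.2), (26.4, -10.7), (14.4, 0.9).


d(P0,P1) = 47.1611, d(P0,P2) = 32.6841, d(P1,P2) = 16.6901
Closest: P1 and P2

Closest pair: (26.4, -10.7) and (14.4, 0.9), distance = 16.6901


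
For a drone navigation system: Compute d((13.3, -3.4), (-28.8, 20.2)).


dx=-42.1, dy=23.6
d^2 = (-42.1)^2 + 23.6^2 = 2329.37
d = sqrt(2329.37) = 48.2635

48.2635


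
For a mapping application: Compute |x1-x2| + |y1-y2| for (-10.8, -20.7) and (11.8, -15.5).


|(-10.8)-11.8| + |(-20.7)-(-15.5)| = 22.6 + 5.2 = 27.8

27.8


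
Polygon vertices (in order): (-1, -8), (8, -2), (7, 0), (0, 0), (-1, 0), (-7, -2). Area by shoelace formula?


Shoelace sum: ((-1)*(-2) - 8*(-8)) + (8*0 - 7*(-2)) + (7*0 - 0*0) + (0*0 - (-1)*0) + ((-1)*(-2) - (-7)*0) + ((-7)*(-8) - (-1)*(-2))
= 136
Area = |136|/2 = 68

68


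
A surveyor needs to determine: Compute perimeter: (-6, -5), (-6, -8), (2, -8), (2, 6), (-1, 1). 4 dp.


Sides: (-6, -5)->(-6, -8): sqrt(9) = 3, (-6, -8)->(2, -8): sqrt(64) = 8, (2, -8)->(2, 6): sqrt(196) = 14, (2, 6)->(-1, 1): sqrt(34) = 5.830952, (-1, 1)->(-6, -5): sqrt(61) = 7.81025
Sum = 38.641202
Perimeter = 38.6412

38.6412


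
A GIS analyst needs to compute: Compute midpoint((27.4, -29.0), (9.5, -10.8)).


M = ((27.4+9.5)/2, ((-29)+(-10.8))/2)
= (18.45, -19.9)

(18.45, -19.9)


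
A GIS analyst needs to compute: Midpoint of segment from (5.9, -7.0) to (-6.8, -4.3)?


M = ((5.9+(-6.8))/2, ((-7)+(-4.3))/2)
= (-0.45, -5.65)

(-0.45, -5.65)


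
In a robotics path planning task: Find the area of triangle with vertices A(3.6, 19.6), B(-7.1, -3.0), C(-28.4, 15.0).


Area = |x_A(y_B-y_C) + x_B(y_C-y_A) + x_C(y_A-y_B)|/2
= |(-64.8) + 32.66 + (-641.84)|/2
= 673.98/2 = 336.99

336.99


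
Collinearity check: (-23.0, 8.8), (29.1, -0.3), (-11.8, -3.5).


Cross product: (29.1-(-23))*((-3.5)-8.8) - ((-0.3)-8.8)*((-11.8)-(-23))
= -538.91

No, not collinear


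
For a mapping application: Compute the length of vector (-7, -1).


|u| = sqrt((-7)^2 + (-1)^2) = sqrt(50) = 7.0711

7.0711


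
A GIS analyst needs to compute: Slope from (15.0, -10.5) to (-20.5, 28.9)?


slope = (y2-y1)/(x2-x1) = (28.9-(-10.5))/((-20.5)-15) = 39.4/(-35.5) = -1.1099

-1.1099


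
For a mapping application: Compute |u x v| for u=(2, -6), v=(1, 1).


|u x v| = |2*1 - (-6)*1|
= |2 - (-6)| = 8

8


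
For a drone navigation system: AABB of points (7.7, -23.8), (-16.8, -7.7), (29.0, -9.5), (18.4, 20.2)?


x range: [-16.8, 29]
y range: [-23.8, 20.2]
Bounding box: (-16.8,-23.8) to (29,20.2)

(-16.8,-23.8) to (29,20.2)


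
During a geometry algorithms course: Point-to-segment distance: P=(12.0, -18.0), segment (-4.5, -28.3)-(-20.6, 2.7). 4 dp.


Project P onto AB: t = 0.044 (clamped to [0,1])
Closest point on segment: (-5.2079, -26.937)
Distance: 19.3902

19.3902


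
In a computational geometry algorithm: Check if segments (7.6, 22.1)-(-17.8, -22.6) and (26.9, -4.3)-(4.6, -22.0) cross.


Cross products: d1=-930.33, d2=-383.1, d3=1533.27, d4=986.04
d1*d2 < 0 and d3*d4 < 0? no

No, they don't intersect


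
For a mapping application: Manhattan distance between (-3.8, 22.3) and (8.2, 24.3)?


|(-3.8)-8.2| + |22.3-24.3| = 12 + 2 = 14

14


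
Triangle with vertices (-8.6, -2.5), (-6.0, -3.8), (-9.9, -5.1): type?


Side lengths squared: AB^2=8.45, BC^2=16.9, CA^2=8.45
Sorted: [8.45, 8.45, 16.9]
By sides: Isosceles, By angles: Right

Isosceles, Right


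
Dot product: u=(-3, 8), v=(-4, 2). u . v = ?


u . v = u_x*v_x + u_y*v_y = (-3)*(-4) + 8*2
= 12 + 16 = 28

28


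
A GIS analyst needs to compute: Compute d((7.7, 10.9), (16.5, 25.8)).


dx=8.8, dy=14.9
d^2 = 8.8^2 + 14.9^2 = 299.45
d = sqrt(299.45) = 17.3046

17.3046


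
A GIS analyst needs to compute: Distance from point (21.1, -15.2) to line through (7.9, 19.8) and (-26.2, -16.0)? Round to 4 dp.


|cross product| = 1666.06
|line direction| = sqrt(2444.45) = 49.4414
Distance = 1666.06/sqrt(2444.45) = 33.6977

33.6977


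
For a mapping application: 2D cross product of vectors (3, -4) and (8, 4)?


u x v = u_x*v_y - u_y*v_x = 3*4 - (-4)*8
= 12 - (-32) = 44

44


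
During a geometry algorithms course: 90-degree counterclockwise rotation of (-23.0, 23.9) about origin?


90° CCW: (x,y) -> (-y, x)
(-23,23.9) -> (-23.9, -23)

(-23.9, -23)


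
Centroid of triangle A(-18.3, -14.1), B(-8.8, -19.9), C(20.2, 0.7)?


Centroid = ((x_A+x_B+x_C)/3, (y_A+y_B+y_C)/3)
= (((-18.3)+(-8.8)+20.2)/3, ((-14.1)+(-19.9)+0.7)/3)
= (-2.3, -11.1)

(-2.3, -11.1)


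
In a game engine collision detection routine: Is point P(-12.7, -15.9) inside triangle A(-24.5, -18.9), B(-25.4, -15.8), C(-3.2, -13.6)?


Cross products: AB x AP = -39.28, BC x BP = -30.16, CA x CP = -1.36
All same sign? yes

Yes, inside


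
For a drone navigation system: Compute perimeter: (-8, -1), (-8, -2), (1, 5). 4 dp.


Sides: (-8, -1)->(-8, -2): sqrt(1) = 1, (-8, -2)->(1, 5): sqrt(130) = 11.401754, (1, 5)->(-8, -1): sqrt(117) = 10.816654
Sum = 23.218408
Perimeter = 23.2184

23.2184


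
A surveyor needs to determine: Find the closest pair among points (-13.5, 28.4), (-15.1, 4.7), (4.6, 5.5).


d(P0,P1) = 23.7539, d(P0,P2) = 29.1894, d(P1,P2) = 19.7162
Closest: P1 and P2

Closest pair: (-15.1, 4.7) and (4.6, 5.5), distance = 19.7162


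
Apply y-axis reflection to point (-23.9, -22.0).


Reflection over y-axis: (x,y) -> (-x,y)
(-23.9, -22) -> (23.9, -22)

(23.9, -22)


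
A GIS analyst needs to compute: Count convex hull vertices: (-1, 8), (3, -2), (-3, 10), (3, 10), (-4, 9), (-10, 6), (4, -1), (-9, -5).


Convex hull vertices (CCW): (-10, 6), (-9, -5), (3, -2), (4, -1), (3, 10), (-3, 10)
Count = 6

6


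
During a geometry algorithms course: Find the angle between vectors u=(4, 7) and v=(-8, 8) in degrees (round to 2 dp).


u.v = 24, |u| = sqrt(65) = 8.0623, |v| = sqrt(128) = 11.3137
cos(theta) = u.v/(|u||v|) = 24/sqrt(8320) = 0.263117
theta = acos(0.263117) = 74.74 degrees

74.74 degrees


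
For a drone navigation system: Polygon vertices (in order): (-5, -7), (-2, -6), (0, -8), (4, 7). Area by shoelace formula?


Shoelace sum: ((-5)*(-6) - (-2)*(-7)) + ((-2)*(-8) - 0*(-6)) + (0*7 - 4*(-8)) + (4*(-7) - (-5)*7)
= 71
Area = |71|/2 = 35.5

35.5


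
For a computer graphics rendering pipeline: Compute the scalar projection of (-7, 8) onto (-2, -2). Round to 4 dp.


u.v = -2, |v| = sqrt(8) = 2.8284
Scalar projection = u.v / |v| = -2 / sqrt(8) = -0.7071

-0.7071


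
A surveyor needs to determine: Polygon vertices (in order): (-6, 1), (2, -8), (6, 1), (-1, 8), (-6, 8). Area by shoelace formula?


Shoelace sum: ((-6)*(-8) - 2*1) + (2*1 - 6*(-8)) + (6*8 - (-1)*1) + ((-1)*8 - (-6)*8) + ((-6)*1 - (-6)*8)
= 227
Area = |227|/2 = 113.5

113.5


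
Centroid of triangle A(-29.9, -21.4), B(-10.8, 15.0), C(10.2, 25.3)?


Centroid = ((x_A+x_B+x_C)/3, (y_A+y_B+y_C)/3)
= (((-29.9)+(-10.8)+10.2)/3, ((-21.4)+15+25.3)/3)
= (-10.1667, 6.3)

(-10.1667, 6.3)


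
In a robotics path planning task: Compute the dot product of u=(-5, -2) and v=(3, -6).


u . v = u_x*v_x + u_y*v_y = (-5)*3 + (-2)*(-6)
= (-15) + 12 = -3

-3


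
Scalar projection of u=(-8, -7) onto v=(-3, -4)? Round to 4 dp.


u.v = 52, |v| = sqrt(25) = 5
Scalar projection = u.v / |v| = 52 / sqrt(25) = 10.4

10.4


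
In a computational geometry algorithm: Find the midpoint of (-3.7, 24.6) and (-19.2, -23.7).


M = (((-3.7)+(-19.2))/2, (24.6+(-23.7))/2)
= (-11.45, 0.45)

(-11.45, 0.45)


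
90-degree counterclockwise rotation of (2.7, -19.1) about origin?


90° CCW: (x,y) -> (-y, x)
(2.7,-19.1) -> (19.1, 2.7)

(19.1, 2.7)


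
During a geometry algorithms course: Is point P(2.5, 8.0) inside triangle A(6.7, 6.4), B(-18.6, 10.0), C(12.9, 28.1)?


Cross products: AB x AP = -25.36, BC x BP = -444.91, CA x CP = -101.06
All same sign? yes

Yes, inside


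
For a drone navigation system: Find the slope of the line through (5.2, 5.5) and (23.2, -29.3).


slope = (y2-y1)/(x2-x1) = ((-29.3)-5.5)/(23.2-5.2) = (-34.8)/18 = -1.9333

-1.9333


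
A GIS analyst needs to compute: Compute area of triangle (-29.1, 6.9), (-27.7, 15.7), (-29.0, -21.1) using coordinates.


Area = |x_A(y_B-y_C) + x_B(y_C-y_A) + x_C(y_A-y_B)|/2
= |(-1070.88) + 775.6 + 255.2|/2
= 40.08/2 = 20.04

20.04


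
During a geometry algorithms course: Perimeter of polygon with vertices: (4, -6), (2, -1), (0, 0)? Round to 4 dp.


Sides: (4, -6)->(2, -1): sqrt(29) = 5.385165, (2, -1)->(0, 0): sqrt(5) = 2.236068, (0, 0)->(4, -6): sqrt(52) = 7.211103
Sum = 14.832336
Perimeter = 14.8323

14.8323


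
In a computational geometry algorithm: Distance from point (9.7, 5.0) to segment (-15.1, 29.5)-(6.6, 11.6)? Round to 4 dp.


Project P onto AB: t = 1 (clamped to [0,1])
Closest point on segment: (6.6, 11.6)
Distance: 7.2918

7.2918


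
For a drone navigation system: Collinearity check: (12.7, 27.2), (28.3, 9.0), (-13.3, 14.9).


Cross product: (28.3-12.7)*(14.9-27.2) - (9-27.2)*((-13.3)-12.7)
= -665.08

No, not collinear


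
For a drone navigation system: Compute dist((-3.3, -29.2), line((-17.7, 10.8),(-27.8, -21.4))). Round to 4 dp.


|cross product| = 867.68
|line direction| = sqrt(1138.85) = 33.7469
Distance = 867.68/sqrt(1138.85) = 25.7114

25.7114


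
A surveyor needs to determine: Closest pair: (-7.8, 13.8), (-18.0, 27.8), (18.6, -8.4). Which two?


d(P0,P1) = 17.3217, d(P0,P2) = 34.4935, d(P1,P2) = 51.4782
Closest: P0 and P1

Closest pair: (-7.8, 13.8) and (-18.0, 27.8), distance = 17.3217


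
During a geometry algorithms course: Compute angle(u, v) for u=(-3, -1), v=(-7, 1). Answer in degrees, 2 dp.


u.v = 20, |u| = sqrt(10) = 3.1623, |v| = sqrt(50) = 7.0711
cos(theta) = u.v/(|u||v|) = 20/sqrt(500) = 0.894427
theta = acos(0.894427) = 26.57 degrees

26.57 degrees
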